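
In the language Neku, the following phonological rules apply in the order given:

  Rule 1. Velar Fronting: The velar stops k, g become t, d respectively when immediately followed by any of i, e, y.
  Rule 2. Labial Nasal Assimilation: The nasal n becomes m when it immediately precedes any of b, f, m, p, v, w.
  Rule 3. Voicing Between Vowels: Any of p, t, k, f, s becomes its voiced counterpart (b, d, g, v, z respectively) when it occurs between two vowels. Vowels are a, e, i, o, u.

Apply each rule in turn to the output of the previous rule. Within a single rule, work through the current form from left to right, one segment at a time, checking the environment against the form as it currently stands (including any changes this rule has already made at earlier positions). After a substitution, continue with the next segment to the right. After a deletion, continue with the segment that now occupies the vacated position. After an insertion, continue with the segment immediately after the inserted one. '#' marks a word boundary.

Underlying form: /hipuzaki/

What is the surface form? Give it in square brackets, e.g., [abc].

Rule 1 Velar Fronting: [hipuzaki] → [hipuzati]
Rule 2 Labial Nasal Assimilation: no change — [hipuzati]
Rule 3 Voicing Between Vowels: [hipuzati] → [hibuzadi]

[hibuzadi]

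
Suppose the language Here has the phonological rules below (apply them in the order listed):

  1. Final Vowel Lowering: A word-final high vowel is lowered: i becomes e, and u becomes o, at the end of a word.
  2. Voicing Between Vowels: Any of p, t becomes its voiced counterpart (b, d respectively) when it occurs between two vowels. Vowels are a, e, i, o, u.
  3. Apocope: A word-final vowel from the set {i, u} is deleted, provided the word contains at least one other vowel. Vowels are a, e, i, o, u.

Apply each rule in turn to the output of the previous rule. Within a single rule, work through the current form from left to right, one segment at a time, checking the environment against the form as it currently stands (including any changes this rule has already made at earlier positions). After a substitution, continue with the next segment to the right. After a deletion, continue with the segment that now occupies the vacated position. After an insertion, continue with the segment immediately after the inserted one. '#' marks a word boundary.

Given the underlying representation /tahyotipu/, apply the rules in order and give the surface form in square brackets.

[tahyodibo]

1 Final Vowel Lowering: [tahyotipu] → [tahyotipo]
2 Voicing Between Vowels: [tahyotipo] → [tahyodibo]
3 Apocope: no change — [tahyodibo]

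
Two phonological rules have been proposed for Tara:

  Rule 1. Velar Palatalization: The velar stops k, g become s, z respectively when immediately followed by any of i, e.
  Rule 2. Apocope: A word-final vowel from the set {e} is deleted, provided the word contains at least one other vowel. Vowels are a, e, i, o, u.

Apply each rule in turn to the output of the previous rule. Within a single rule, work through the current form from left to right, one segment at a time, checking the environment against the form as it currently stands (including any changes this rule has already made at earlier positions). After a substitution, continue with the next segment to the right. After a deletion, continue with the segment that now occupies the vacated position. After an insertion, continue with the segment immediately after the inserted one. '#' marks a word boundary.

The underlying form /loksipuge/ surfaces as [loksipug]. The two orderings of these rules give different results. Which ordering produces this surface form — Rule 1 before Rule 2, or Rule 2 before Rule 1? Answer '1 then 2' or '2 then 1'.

Order 1 then 2:
  1 Velar Palatalization: [loksipuge] → [loksipuze]
  2 Apocope: [loksipuze] → [loksipuz]
  result: [loksipuz]
Order 2 then 1:
  2 Apocope: [loksipuge] → [loksipug]
  1 Velar Palatalization: no change — [loksipug]
  result: [loksipug]

2 then 1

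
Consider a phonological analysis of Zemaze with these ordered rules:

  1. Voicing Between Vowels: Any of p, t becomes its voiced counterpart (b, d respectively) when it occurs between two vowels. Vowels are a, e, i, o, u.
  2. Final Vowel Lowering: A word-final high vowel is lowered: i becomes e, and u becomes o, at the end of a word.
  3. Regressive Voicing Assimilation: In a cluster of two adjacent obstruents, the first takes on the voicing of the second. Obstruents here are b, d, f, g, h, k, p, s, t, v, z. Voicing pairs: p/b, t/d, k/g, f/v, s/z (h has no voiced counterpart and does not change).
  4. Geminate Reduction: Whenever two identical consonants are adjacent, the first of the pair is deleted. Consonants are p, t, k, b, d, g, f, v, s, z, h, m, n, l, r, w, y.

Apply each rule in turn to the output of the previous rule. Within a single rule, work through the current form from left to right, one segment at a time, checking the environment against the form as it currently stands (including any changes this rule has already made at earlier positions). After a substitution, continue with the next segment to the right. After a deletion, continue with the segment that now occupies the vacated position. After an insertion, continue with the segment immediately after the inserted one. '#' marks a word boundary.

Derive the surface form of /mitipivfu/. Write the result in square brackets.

[midibifo]

1 Voicing Between Vowels: [mitipivfu] → [midibivfu]
2 Final Vowel Lowering: [midibivfu] → [midibivfo]
3 Regressive Voicing Assimilation: [midibivfo] → [midibiffo]
4 Geminate Reduction: [midibiffo] → [midibifo]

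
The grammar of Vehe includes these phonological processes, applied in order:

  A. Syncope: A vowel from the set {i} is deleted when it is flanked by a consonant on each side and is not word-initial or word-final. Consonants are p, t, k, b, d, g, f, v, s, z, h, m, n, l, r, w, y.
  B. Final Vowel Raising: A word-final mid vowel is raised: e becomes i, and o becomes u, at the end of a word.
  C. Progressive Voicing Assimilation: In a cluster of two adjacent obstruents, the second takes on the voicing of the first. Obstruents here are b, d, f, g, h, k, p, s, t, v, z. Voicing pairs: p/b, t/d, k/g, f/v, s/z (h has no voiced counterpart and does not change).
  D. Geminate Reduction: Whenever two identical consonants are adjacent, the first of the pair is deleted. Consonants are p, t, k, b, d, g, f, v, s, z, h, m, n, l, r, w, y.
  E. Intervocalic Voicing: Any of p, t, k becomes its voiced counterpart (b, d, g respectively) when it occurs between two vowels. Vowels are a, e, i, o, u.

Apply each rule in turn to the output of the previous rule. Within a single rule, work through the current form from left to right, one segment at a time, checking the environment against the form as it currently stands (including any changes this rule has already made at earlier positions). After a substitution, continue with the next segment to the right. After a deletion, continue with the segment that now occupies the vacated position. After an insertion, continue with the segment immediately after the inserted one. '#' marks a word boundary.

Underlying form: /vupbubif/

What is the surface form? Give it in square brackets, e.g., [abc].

A Syncope: [vupbubif] → [vupbubf]
B Final Vowel Raising: no change — [vupbubf]
C Progressive Voicing Assimilation: [vupbubf] → [vuppubv]
D Geminate Reduction: [vuppubv] → [vupubv]
E Intervocalic Voicing: [vupubv] → [vububv]

[vububv]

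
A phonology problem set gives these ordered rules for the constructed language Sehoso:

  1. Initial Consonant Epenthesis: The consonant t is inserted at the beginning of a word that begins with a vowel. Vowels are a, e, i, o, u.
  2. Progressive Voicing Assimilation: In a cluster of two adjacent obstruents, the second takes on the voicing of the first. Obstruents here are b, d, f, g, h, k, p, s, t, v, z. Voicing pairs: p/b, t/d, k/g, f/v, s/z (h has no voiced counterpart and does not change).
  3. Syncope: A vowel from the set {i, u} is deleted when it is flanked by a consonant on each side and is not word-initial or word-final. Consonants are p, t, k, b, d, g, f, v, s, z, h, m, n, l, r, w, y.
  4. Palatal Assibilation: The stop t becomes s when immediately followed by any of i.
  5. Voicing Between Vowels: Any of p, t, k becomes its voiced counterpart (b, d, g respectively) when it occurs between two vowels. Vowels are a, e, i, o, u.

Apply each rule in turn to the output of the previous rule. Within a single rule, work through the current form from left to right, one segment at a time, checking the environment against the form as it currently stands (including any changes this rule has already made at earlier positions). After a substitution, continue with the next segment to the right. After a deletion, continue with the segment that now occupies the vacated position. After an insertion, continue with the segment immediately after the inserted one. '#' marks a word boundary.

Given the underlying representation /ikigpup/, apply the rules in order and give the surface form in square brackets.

1 Initial Consonant Epenthesis: [ikigpup] → [tikigpup]
2 Progressive Voicing Assimilation: [tikigpup] → [tikigbup]
3 Syncope: [tikigbup] → [tkgbp]
4 Palatal Assibilation: no change — [tkgbp]
5 Voicing Between Vowels: no change — [tkgbp]

[tkgbp]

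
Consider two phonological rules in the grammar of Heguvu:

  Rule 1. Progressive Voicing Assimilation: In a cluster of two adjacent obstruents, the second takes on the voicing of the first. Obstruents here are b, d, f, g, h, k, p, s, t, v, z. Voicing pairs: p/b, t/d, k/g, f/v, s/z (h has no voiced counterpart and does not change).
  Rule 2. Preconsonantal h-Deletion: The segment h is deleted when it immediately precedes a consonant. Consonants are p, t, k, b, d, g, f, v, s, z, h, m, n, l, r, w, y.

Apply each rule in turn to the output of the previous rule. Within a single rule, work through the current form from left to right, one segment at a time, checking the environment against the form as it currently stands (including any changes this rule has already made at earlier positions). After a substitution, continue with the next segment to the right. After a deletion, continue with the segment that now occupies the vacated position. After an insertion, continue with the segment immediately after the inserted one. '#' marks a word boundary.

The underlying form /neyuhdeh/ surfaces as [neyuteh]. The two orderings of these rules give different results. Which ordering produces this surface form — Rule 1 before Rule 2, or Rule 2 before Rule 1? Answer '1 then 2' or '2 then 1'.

1 then 2

Order 1 then 2:
  1 Progressive Voicing Assimilation: [neyuhdeh] → [neyuhteh]
  2 Preconsonantal h-Deletion: [neyuhteh] → [neyuteh]
  result: [neyuteh]
Order 2 then 1:
  2 Preconsonantal h-Deletion: [neyuhdeh] → [neyudeh]
  1 Progressive Voicing Assimilation: no change — [neyudeh]
  result: [neyudeh]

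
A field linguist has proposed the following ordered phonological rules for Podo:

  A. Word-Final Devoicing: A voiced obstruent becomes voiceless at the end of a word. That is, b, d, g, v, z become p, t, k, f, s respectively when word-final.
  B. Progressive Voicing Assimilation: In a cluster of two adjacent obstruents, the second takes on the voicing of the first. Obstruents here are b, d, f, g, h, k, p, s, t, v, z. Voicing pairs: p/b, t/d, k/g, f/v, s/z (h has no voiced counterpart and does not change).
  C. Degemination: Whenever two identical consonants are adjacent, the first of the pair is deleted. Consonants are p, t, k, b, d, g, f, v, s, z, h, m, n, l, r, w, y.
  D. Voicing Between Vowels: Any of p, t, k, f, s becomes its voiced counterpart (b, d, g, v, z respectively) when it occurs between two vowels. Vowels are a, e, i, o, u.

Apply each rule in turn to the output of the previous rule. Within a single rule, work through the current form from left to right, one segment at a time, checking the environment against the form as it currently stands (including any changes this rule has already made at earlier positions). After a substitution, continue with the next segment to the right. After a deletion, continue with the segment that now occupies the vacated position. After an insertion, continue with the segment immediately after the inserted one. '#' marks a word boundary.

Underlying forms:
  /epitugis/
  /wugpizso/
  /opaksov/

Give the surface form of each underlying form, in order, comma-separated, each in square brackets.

[ebidugis], [wugbizo], [obaksof]

/epitugis/:
  A Word-Final Devoicing: no change — [epitugis]
  B Progressive Voicing Assimilation: no change — [epitugis]
  C Degemination: no change — [epitugis]
  D Voicing Between Vowels: [epitugis] → [ebidugis]
/wugpizso/:
  A Word-Final Devoicing: no change — [wugpizso]
  B Progressive Voicing Assimilation: [wugpizso] → [wugbizzo]
  C Degemination: [wugbizzo] → [wugbizo]
  D Voicing Between Vowels: no change — [wugbizo]
/opaksov/:
  A Word-Final Devoicing: [opaksov] → [opaksof]
  B Progressive Voicing Assimilation: no change — [opaksof]
  C Degemination: no change — [opaksof]
  D Voicing Between Vowels: [opaksof] → [obaksof]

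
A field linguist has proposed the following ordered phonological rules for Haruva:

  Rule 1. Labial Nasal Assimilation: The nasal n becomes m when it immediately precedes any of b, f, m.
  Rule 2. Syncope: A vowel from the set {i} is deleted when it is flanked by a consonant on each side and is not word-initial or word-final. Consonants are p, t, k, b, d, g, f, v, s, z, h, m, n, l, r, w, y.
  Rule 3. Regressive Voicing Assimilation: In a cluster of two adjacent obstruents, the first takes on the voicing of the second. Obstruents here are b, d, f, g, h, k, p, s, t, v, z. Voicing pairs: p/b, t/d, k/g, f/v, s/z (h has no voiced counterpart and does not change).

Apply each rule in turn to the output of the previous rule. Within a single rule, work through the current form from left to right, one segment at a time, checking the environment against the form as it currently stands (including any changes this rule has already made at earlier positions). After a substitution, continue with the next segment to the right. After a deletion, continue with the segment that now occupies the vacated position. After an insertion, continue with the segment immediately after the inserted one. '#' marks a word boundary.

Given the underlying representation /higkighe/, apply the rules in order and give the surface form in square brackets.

[hkgkhe]

Rule 1 Labial Nasal Assimilation: no change — [higkighe]
Rule 2 Syncope: [higkighe] → [hgkghe]
Rule 3 Regressive Voicing Assimilation: [hgkghe] → [hkgkhe]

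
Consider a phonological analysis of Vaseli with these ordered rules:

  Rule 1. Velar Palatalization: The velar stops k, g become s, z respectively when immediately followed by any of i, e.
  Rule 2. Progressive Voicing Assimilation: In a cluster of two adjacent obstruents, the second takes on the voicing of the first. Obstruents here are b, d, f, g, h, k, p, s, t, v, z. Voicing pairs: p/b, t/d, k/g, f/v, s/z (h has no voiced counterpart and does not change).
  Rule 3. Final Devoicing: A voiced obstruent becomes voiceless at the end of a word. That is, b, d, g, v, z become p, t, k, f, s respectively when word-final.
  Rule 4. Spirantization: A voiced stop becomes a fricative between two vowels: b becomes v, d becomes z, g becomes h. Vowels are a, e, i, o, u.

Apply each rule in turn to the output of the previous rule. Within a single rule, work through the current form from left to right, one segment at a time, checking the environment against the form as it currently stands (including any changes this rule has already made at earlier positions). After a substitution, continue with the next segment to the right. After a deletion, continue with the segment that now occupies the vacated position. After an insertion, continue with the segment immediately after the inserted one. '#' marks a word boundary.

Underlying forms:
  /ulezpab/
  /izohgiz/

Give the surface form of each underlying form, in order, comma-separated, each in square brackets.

/ulezpab/:
  Rule 1 Velar Palatalization: no change — [ulezpab]
  Rule 2 Progressive Voicing Assimilation: [ulezpab] → [ulezbab]
  Rule 3 Final Devoicing: [ulezbab] → [ulezbap]
  Rule 4 Spirantization: no change — [ulezbap]
/izohgiz/:
  Rule 1 Velar Palatalization: [izohgiz] → [izohziz]
  Rule 2 Progressive Voicing Assimilation: [izohziz] → [izohsiz]
  Rule 3 Final Devoicing: [izohsiz] → [izohsis]
  Rule 4 Spirantization: no change — [izohsis]

[ulezbap], [izohsis]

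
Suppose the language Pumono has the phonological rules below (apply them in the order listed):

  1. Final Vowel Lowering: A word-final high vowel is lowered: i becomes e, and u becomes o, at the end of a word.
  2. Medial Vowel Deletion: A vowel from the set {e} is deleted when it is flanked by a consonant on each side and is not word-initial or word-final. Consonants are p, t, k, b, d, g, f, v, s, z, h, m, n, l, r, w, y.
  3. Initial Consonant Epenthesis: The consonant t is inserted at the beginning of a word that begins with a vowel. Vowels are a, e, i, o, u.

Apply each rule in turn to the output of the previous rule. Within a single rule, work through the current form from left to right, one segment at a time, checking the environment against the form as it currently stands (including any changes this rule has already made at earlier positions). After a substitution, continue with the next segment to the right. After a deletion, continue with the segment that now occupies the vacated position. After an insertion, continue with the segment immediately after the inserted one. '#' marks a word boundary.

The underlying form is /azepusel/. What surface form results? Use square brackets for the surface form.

[tazpusl]

1 Final Vowel Lowering: no change — [azepusel]
2 Medial Vowel Deletion: [azepusel] → [azpusl]
3 Initial Consonant Epenthesis: [azpusl] → [tazpusl]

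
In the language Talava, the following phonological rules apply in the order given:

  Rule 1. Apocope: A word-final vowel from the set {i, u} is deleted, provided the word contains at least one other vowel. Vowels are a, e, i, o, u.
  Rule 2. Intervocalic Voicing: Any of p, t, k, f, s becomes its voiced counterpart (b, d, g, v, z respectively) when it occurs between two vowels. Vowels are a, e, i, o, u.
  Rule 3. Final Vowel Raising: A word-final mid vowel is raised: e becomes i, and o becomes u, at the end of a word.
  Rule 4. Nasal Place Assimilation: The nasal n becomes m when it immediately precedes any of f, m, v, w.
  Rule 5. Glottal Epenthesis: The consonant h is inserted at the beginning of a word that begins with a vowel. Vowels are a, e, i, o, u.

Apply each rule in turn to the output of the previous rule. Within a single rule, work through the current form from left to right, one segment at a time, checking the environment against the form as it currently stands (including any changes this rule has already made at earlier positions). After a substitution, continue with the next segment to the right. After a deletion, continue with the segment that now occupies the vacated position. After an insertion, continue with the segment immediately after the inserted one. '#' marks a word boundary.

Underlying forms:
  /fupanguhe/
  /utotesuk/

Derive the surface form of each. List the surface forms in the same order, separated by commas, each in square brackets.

[fubanguhi], [hudodezuk]

/fupanguhe/:
  Rule 1 Apocope: no change — [fupanguhe]
  Rule 2 Intervocalic Voicing: [fupanguhe] → [fubanguhe]
  Rule 3 Final Vowel Raising: [fubanguhe] → [fubanguhi]
  Rule 4 Nasal Place Assimilation: no change — [fubanguhi]
  Rule 5 Glottal Epenthesis: no change — [fubanguhi]
/utotesuk/:
  Rule 1 Apocope: no change — [utotesuk]
  Rule 2 Intervocalic Voicing: [utotesuk] → [udodezuk]
  Rule 3 Final Vowel Raising: no change — [udodezuk]
  Rule 4 Nasal Place Assimilation: no change — [udodezuk]
  Rule 5 Glottal Epenthesis: [udodezuk] → [hudodezuk]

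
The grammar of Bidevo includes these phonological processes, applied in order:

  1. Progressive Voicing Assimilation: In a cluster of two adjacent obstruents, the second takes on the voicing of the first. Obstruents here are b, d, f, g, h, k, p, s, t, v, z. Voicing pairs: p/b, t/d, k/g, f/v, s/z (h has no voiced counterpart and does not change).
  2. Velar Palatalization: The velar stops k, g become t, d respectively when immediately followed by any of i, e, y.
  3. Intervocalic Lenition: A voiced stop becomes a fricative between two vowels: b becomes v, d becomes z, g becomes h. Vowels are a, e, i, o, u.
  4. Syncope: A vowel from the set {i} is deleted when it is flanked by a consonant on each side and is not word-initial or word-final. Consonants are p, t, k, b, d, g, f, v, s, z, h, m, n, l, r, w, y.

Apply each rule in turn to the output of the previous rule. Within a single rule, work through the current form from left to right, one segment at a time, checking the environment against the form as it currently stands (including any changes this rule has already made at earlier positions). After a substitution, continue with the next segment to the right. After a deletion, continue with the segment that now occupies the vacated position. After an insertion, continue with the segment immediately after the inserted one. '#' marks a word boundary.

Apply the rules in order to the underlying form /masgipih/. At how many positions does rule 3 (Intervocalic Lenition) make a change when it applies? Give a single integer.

1 Progressive Voicing Assimilation: [masgipih] → [maskipih]
2 Velar Palatalization: [maskipih] → [mastipih]
3 Intervocalic Lenition: no change — [mastipih]
4 Syncope: [mastipih] → [mastph]
Rule 3 changed 0 position(s).

0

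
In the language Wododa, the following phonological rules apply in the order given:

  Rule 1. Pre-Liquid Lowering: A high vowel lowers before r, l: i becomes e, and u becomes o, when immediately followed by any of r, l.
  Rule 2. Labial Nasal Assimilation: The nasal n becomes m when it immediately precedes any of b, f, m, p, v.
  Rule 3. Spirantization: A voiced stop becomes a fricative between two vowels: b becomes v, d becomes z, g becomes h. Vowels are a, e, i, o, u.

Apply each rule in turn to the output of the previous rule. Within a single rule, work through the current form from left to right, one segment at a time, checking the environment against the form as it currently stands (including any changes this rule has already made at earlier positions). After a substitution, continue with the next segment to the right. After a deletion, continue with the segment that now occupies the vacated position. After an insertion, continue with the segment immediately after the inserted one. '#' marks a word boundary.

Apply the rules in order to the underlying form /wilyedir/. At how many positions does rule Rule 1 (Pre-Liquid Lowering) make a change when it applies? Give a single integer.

Rule 1 Pre-Liquid Lowering: [wilyedir] → [welyeder]
Rule 2 Labial Nasal Assimilation: no change — [welyeder]
Rule 3 Spirantization: [welyeder] → [welyezer]
Rule Rule 1 changed 2 position(s).

2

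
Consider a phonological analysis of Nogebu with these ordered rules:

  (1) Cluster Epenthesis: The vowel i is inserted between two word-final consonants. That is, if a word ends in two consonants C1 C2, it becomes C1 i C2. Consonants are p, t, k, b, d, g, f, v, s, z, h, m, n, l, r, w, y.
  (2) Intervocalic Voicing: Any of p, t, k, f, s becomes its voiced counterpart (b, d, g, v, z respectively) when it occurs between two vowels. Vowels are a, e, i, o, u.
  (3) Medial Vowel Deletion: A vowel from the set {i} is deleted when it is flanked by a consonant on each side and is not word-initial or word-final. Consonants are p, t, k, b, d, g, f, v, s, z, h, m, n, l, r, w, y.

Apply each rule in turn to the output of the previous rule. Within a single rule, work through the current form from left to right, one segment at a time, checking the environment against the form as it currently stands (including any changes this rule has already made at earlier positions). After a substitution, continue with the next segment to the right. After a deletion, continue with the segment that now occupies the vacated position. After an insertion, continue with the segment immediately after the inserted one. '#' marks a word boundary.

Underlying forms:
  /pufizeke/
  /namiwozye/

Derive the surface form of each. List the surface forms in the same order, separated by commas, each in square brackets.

/pufizeke/:
  (1) Cluster Epenthesis: no change — [pufizeke]
  (2) Intervocalic Voicing: [pufizeke] → [puvizege]
  (3) Medial Vowel Deletion: [puvizege] → [puvzege]
/namiwozye/:
  (1) Cluster Epenthesis: no change — [namiwozye]
  (2) Intervocalic Voicing: no change — [namiwozye]
  (3) Medial Vowel Deletion: [namiwozye] → [namwozye]

[puvzege], [namwozye]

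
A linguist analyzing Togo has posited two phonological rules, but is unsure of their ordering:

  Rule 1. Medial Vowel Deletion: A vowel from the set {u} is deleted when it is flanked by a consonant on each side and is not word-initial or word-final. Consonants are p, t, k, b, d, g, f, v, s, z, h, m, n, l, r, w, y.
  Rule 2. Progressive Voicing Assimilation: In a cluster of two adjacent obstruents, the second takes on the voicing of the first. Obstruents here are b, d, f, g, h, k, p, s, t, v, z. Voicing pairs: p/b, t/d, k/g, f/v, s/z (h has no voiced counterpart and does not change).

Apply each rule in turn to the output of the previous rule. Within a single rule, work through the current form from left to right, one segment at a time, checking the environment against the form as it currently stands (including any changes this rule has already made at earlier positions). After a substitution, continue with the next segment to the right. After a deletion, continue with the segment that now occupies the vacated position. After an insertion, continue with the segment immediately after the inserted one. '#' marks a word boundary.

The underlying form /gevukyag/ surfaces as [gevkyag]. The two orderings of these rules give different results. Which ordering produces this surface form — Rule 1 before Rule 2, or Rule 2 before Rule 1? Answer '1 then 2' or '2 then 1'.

2 then 1

Order 1 then 2:
  1 Medial Vowel Deletion: [gevukyag] → [gevkyag]
  2 Progressive Voicing Assimilation: [gevkyag] → [gevgyag]
  result: [gevgyag]
Order 2 then 1:
  2 Progressive Voicing Assimilation: no change — [gevukyag]
  1 Medial Vowel Deletion: [gevukyag] → [gevkyag]
  result: [gevkyag]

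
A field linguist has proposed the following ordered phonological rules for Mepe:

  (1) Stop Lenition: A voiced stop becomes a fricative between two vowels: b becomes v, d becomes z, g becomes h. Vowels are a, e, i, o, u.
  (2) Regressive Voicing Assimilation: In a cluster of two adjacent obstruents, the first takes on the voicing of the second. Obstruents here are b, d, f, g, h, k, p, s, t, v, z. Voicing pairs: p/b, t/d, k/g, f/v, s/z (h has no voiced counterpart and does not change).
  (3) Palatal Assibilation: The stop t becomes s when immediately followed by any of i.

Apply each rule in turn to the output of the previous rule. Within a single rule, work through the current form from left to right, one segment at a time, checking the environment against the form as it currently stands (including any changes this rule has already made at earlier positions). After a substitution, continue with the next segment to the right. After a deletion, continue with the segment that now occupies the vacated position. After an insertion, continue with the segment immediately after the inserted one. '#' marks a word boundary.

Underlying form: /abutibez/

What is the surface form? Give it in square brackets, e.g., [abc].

[avusivez]

(1) Stop Lenition: [abutibez] → [avutivez]
(2) Regressive Voicing Assimilation: no change — [avutivez]
(3) Palatal Assibilation: [avutivez] → [avusivez]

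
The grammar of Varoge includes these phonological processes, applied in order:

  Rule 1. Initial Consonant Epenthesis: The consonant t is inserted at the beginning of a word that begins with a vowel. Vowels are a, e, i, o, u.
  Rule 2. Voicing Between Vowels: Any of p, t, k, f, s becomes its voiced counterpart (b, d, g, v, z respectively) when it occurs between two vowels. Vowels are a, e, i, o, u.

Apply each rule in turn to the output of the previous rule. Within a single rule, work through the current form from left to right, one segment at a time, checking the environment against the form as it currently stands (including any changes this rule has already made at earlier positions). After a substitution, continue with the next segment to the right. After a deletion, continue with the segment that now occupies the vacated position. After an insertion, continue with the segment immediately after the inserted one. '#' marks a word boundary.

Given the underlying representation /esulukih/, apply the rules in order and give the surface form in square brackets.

Rule 1 Initial Consonant Epenthesis: [esulukih] → [tesulukih]
Rule 2 Voicing Between Vowels: [tesulukih] → [tezulugih]

[tezulugih]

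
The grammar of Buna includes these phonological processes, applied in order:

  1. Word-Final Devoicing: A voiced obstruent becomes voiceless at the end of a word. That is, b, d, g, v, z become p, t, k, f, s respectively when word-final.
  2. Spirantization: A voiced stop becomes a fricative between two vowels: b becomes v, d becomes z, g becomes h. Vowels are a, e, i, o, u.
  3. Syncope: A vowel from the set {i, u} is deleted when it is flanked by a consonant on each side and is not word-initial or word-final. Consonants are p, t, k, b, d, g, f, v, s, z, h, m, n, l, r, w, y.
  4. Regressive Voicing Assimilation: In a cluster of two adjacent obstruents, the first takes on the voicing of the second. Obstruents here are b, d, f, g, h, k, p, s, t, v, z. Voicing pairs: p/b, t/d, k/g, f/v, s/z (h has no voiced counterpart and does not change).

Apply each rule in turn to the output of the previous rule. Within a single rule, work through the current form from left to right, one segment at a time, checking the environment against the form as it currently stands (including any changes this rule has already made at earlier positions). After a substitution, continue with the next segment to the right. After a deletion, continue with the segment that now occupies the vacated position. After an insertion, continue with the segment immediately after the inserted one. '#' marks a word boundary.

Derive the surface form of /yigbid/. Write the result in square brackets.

1 Word-Final Devoicing: [yigbid] → [yigbit]
2 Spirantization: no change — [yigbit]
3 Syncope: [yigbit] → [ygbt]
4 Regressive Voicing Assimilation: [ygbt] → [ygpt]

[ygpt]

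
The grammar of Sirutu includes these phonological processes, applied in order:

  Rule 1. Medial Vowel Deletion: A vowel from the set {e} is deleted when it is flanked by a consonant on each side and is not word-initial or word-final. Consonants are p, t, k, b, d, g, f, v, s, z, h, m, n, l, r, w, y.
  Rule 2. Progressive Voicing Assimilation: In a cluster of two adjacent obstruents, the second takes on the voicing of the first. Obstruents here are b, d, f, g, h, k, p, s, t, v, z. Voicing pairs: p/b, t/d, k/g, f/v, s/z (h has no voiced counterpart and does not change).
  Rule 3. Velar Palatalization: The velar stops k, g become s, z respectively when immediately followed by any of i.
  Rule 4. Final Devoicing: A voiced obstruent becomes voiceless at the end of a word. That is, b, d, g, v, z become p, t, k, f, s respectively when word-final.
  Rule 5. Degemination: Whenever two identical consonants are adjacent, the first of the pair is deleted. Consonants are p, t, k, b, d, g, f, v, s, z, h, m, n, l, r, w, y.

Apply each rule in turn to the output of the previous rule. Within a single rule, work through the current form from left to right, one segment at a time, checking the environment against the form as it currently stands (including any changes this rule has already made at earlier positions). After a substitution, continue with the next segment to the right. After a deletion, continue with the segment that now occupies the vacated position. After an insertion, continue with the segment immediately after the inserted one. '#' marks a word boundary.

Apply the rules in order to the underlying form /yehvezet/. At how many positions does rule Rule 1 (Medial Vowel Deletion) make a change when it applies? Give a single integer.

3

Rule 1 Medial Vowel Deletion: [yehvezet] → [yhvzt]
Rule 2 Progressive Voicing Assimilation: [yhvzt] → [yhfst]
Rule 3 Velar Palatalization: no change — [yhfst]
Rule 4 Final Devoicing: no change — [yhfst]
Rule 5 Degemination: no change — [yhfst]
Rule Rule 1 changed 3 position(s).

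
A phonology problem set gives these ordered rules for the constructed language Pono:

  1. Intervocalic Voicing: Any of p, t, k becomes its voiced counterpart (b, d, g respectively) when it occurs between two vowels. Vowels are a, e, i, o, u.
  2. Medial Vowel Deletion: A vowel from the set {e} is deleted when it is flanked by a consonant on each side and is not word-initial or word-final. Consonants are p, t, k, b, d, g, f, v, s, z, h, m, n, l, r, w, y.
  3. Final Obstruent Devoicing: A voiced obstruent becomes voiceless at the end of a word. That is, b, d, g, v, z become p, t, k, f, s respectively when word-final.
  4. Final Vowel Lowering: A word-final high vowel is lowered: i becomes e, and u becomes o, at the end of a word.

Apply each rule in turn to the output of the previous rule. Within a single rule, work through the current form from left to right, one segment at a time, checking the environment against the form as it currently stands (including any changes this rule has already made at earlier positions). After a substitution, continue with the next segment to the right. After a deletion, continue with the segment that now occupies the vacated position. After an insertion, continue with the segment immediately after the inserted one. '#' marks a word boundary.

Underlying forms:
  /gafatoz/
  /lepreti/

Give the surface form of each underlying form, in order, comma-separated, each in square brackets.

[gafados], [lprde]

/gafatoz/:
  1 Intervocalic Voicing: [gafatoz] → [gafadoz]
  2 Medial Vowel Deletion: no change — [gafadoz]
  3 Final Obstruent Devoicing: [gafadoz] → [gafados]
  4 Final Vowel Lowering: no change — [gafados]
/lepreti/:
  1 Intervocalic Voicing: [lepreti] → [lepredi]
  2 Medial Vowel Deletion: [lepredi] → [lprdi]
  3 Final Obstruent Devoicing: no change — [lprdi]
  4 Final Vowel Lowering: [lprdi] → [lprde]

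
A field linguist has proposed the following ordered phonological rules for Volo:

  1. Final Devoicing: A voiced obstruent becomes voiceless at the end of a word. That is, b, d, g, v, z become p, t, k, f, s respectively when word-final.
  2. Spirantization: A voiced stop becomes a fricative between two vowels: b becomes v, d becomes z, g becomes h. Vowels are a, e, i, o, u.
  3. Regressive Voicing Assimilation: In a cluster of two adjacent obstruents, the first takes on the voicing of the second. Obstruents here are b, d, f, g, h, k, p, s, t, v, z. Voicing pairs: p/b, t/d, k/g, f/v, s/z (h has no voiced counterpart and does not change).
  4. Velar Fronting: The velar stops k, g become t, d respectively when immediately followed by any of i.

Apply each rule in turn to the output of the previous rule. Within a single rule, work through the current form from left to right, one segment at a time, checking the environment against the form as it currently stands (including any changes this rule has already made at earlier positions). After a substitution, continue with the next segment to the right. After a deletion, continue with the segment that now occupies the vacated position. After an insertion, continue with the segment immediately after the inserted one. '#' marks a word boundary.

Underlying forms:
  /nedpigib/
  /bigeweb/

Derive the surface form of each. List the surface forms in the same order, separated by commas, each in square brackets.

/nedpigib/:
  1 Final Devoicing: [nedpigib] → [nedpigip]
  2 Spirantization: [nedpigip] → [nedpihip]
  3 Regressive Voicing Assimilation: [nedpihip] → [netpihip]
  4 Velar Fronting: no change — [netpihip]
/bigeweb/:
  1 Final Devoicing: [bigeweb] → [bigewep]
  2 Spirantization: [bigewep] → [bihewep]
  3 Regressive Voicing Assimilation: no change — [bihewep]
  4 Velar Fronting: no change — [bihewep]

[netpihip], [bihewep]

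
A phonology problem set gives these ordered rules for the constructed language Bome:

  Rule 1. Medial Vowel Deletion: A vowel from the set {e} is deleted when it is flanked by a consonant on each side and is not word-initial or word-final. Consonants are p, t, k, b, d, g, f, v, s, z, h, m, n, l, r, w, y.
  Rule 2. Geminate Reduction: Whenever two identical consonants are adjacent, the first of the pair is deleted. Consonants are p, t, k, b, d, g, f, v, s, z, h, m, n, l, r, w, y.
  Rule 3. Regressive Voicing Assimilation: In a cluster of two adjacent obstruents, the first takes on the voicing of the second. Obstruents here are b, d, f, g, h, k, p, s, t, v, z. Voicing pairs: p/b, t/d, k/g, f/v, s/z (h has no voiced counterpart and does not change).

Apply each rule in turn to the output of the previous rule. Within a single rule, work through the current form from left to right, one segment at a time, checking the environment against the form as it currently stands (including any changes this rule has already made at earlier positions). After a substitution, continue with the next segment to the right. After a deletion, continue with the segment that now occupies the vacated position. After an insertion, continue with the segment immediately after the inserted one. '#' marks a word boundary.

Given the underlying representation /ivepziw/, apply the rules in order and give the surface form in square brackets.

Rule 1 Medial Vowel Deletion: [ivepziw] → [ivpziw]
Rule 2 Geminate Reduction: no change — [ivpziw]
Rule 3 Regressive Voicing Assimilation: [ivpziw] → [ifbziw]

[ifbziw]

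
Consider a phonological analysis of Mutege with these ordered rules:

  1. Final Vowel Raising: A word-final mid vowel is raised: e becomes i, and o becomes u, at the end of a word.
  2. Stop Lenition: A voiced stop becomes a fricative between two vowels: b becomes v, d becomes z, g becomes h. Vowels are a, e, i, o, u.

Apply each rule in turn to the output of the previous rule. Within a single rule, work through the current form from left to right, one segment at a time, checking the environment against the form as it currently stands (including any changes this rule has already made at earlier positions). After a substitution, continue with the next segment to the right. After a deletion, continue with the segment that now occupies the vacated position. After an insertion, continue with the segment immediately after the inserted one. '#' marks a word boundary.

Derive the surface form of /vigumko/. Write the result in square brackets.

1 Final Vowel Raising: [vigumko] → [vigumku]
2 Stop Lenition: [vigumku] → [vihumku]

[vihumku]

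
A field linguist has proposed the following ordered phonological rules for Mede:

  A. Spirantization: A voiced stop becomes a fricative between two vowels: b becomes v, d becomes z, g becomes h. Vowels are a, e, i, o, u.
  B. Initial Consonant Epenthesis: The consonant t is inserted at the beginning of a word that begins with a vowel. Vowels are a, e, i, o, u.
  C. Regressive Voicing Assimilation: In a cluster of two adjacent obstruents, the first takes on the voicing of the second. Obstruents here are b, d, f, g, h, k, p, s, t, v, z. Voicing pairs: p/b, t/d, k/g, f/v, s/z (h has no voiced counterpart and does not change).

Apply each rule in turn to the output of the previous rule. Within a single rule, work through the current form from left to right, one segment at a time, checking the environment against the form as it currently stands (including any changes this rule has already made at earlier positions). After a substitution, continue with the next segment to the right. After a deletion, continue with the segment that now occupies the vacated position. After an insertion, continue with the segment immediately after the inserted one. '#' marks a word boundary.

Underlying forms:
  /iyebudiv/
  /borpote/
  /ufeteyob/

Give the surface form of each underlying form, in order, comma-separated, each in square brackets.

[tiyevuziv], [borpote], [tufeteyob]

/iyebudiv/:
  A Spirantization: [iyebudiv] → [iyevuziv]
  B Initial Consonant Epenthesis: [iyevuziv] → [tiyevuziv]
  C Regressive Voicing Assimilation: no change — [tiyevuziv]
/borpote/:
  A Spirantization: no change — [borpote]
  B Initial Consonant Epenthesis: no change — [borpote]
  C Regressive Voicing Assimilation: no change — [borpote]
/ufeteyob/:
  A Spirantization: no change — [ufeteyob]
  B Initial Consonant Epenthesis: [ufeteyob] → [tufeteyob]
  C Regressive Voicing Assimilation: no change — [tufeteyob]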